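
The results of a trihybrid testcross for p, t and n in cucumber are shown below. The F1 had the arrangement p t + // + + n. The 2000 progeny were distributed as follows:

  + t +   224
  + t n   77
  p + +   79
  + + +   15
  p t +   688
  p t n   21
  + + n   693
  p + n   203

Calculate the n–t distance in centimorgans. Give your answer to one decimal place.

9.6 centimorgans

The two rarest classes, p t n and + + +, are the double crossovers. Comparing them with the parentals, only the n allele has switched, so n is the middle locus and the order is t – n – p.
Crossovers in the t–n interval produce the single-crossover classes p + + and + t n (79 + 77 = 156) plus the double crossovers (36).
RF(t–n) = (156 + 36) / 2000 = 192/2000 = 0.0960 → 9.6 centimorgans.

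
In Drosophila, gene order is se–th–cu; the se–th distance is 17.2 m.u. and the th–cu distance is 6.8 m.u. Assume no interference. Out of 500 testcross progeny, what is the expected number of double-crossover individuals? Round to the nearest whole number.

6

Map distances give recombination frequencies of 0.172 and 0.068 for the two intervals.
With no interference, expected double-crossover frequency = 0.172 × 0.068 = 0.01170.
Expected number = 0.01170 × 500 = 5.85 ≈ 6.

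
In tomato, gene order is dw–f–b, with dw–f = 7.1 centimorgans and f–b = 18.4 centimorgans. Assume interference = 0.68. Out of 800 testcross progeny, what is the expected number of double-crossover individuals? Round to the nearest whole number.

3

Map distances give recombination frequencies of 0.071 and 0.184 for the two intervals.
With interference 0.68 (so coincidence = 0.32), expected double-crossover frequency = 0.071 × 0.184 × 0.32 = 0.00418.
Expected number = 0.00418 × 800 = 3.34 ≈ 3.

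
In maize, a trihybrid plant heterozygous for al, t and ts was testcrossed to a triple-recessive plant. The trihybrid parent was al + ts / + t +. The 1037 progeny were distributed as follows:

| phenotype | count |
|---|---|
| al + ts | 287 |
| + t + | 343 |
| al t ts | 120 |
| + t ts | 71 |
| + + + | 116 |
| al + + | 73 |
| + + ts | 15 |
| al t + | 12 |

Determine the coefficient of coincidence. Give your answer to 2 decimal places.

The two rarest classes, + + ts and al t +, are the double crossovers. Comparing them with the parentals, only the al allele has switched, so al is the middle locus and the order is ts – al – t.
ts–al: (144 + 27)/1037 = 0.1649; al–t: (236 + 27)/1037 = 0.2536.
Expected DCO frequency = 0.1649 × 0.2536 ≈ 0.04182; observed = 27/1037 ≈ 0.02604.
Coefficient of coincidence = 0.02604/0.04182 ≈ 0.62.

0.62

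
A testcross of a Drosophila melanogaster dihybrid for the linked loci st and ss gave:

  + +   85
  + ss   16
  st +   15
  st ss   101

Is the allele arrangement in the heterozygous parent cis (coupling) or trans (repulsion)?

cis

The two most frequent classes are + + (85) and st ss (101); these are the parental (non-recombinant) types.
So the F1 carried + + on one chromosome and st ss on the other — the recessive alleles are on the same chromosome (cis / coupling).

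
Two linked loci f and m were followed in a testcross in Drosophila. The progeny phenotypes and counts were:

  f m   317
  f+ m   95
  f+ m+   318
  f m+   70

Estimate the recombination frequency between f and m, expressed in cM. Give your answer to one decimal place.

The two most frequent classes, f+ m+ (318) and f m (317), are the parental types, so the F1 was f+ m+ / f m.
The recombinant classes are f+ m and f m+: 95 + 70 = 165.
Recombination frequency = 165/800 = 0.2062 ≈ 20.6%, i.e. 20.6 cM.

20.6 cM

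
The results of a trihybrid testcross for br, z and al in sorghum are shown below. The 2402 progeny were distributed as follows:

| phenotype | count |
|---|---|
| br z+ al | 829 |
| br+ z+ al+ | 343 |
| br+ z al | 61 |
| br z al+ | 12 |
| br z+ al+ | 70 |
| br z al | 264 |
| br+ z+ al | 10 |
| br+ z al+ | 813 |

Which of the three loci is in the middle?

br

The two most frequent reciprocal classes, br+ z al+ and br z+ al, are the parental types, so the F1 was br+ z al+ / br z+ al.
The two rarest classes, br z al+ and br+ z+ al, are the double crossovers. Comparing them with the parentals, only the br allele has switched, so br is the middle locus and the order is al – br – z.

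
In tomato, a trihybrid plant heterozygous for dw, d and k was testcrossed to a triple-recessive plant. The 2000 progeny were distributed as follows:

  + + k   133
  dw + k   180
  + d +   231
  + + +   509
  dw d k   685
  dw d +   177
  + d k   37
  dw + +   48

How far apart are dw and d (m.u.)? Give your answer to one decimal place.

24.8 m.u.

The two most frequent reciprocal classes, dw d k and + + +, are the parental types, so the F1 was dw d k / + + +.
The two rarest classes, + d k and dw + +, are the double crossovers. Comparing them with the parentals, only the dw allele has switched, so dw is the middle locus and the order is k – dw – d.
Crossovers in the dw–d interval produce the single-crossover classes dw + k and + d + (180 + 231 = 411) plus the double crossovers (85).
RF(dw–d) = (411 + 85) / 2000 = 496/2000 = 0.2480 → 24.8 m.u.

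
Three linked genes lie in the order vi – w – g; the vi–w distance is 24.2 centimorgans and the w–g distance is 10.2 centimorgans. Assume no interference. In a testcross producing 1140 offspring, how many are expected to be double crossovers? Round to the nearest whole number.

28

Map distances give recombination frequencies of 0.242 and 0.102 for the two intervals.
With no interference, expected double-crossover frequency = 0.242 × 0.102 = 0.02468.
Expected number = 0.02468 × 1140 = 28.14 ≈ 28.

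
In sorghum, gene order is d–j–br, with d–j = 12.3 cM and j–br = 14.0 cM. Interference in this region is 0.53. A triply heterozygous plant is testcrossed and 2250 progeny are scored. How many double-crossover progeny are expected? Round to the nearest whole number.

18

Map distances give recombination frequencies of 0.123 and 0.140 for the two intervals.
With interference 0.53 (so coincidence = 0.47), expected double-crossover frequency = 0.123 × 0.140 × 0.47 = 0.00809.
Expected number = 0.00809 × 2250 = 18.21 ≈ 18.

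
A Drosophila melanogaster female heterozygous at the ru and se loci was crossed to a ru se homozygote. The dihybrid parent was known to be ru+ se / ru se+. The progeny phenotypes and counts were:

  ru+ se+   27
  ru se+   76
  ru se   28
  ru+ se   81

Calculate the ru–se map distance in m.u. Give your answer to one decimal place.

The recombinant classes are ru+ se+ and ru se: 27 + 28 = 55.
Recombination frequency = 55/212 = 0.2594 ≈ 25.9%, i.e. 25.9 m.u.

25.9 m.u.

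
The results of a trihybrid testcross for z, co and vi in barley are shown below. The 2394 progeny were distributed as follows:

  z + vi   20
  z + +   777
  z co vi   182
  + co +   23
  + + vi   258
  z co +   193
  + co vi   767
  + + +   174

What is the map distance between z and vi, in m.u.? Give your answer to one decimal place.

The two most frequent reciprocal classes, + co vi and z + +, are the parental types, so the F1 was + co vi / z + +.
The two rarest classes, + co + and z + vi, are the double crossovers. Comparing them with the parentals, only the vi allele has switched, so vi is the middle locus and the order is z – vi – co.
Crossovers in the z–vi interval produce the single-crossover classes z co vi and + + + (182 + 174 = 356) plus the double crossovers (43).
RF(z–vi) = (356 + 43) / 2394 = 399/2394 = 0.1667 → 16.7 m.u.

16.7 m.u.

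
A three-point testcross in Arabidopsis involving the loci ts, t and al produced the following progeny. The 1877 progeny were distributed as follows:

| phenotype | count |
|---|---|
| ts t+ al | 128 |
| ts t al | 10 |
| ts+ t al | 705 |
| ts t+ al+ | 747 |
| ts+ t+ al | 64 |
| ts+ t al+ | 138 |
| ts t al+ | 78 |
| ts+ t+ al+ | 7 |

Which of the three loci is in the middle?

ts

The two most frequent reciprocal classes, ts+ t al and ts t+ al+, are the parental types, so the F1 was ts+ t al / ts t+ al+.
The two rarest classes, ts t al and ts+ t+ al+, are the double crossovers. Comparing them with the parentals, only the ts allele has switched, so ts is the middle locus and the order is al – ts – t.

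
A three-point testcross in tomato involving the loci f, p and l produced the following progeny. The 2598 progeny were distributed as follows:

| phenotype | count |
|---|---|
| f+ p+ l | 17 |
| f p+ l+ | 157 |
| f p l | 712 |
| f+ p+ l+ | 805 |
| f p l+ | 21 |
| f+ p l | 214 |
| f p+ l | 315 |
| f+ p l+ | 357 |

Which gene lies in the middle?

The two most frequent reciprocal classes, f p l and f+ p+ l+, are the parental types, so the F1 was f p l / f+ p+ l+.
The two rarest classes, f p l+ and f+ p+ l, are the double crossovers. Comparing them with the parentals, only the l allele has switched, so l is the middle locus and the order is p – l – f.

l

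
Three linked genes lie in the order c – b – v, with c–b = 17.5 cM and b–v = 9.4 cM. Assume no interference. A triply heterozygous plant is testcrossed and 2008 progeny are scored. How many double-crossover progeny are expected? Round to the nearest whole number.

33

Map distances give recombination frequencies of 0.175 and 0.094 for the two intervals.
With no interference, expected double-crossover frequency = 0.175 × 0.094 = 0.01645.
Expected number = 0.01645 × 2008 = 33.03 ≈ 33.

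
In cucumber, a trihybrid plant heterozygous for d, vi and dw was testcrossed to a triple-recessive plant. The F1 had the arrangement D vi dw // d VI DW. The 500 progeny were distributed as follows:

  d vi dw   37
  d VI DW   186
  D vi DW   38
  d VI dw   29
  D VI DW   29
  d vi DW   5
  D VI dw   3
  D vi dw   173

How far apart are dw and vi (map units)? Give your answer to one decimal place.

15.0 map units

The two rarest classes, D VI dw and d vi DW, are the double crossovers. Comparing them with the parentals, only the vi allele has switched, so vi is the middle locus and the order is d – vi – dw.
Crossovers in the vi–dw interval produce the single-crossover classes D vi DW and d VI dw (38 + 29 = 67) plus the double crossovers (8).
RF(vi–dw) = (67 + 8) / 500 = 75/500 = 0.1500 → 15.0 map units.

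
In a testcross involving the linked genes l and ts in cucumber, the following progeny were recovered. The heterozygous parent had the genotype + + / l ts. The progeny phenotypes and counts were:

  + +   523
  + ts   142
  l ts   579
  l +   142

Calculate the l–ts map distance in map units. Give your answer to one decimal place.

20.5 map units

The recombinant classes are + ts and l +: 142 + 142 = 284.
Recombination frequency = 284/1386 = 0.2049 ≈ 20.5%, i.e. 20.5 map units.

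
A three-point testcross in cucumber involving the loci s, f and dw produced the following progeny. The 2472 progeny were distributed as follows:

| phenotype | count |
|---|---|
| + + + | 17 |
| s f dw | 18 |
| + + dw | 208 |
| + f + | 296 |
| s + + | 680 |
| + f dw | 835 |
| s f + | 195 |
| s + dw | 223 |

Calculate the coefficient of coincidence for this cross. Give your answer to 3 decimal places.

The two most frequent reciprocal classes, + f dw and s + +, are the parental types, so the F1 was + f dw / s + +.
The two rarest classes, s f dw and + + +, are the double crossovers. Comparing them with the parentals, only the s allele has switched, so s is the middle locus and the order is dw – s – f.
dw–s: (519 + 35)/2472 = 0.2241; s–f: (403 + 35)/2472 = 0.1772.
Expected DCO frequency = 0.2241 × 0.1772 ≈ 0.03971; observed = 35/2472 ≈ 0.01416.
Coefficient of coincidence = 0.01416/0.03971 ≈ 0.357.

0.357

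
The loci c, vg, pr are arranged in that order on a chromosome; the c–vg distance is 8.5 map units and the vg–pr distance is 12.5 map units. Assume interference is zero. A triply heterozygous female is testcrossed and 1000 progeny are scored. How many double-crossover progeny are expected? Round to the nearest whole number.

Map distances give recombination frequencies of 0.085 and 0.125 for the two intervals.
With no interference, expected double-crossover frequency = 0.085 × 0.125 = 0.01063.
Expected number = 0.01063 × 1000 = 10.62 ≈ 11.

11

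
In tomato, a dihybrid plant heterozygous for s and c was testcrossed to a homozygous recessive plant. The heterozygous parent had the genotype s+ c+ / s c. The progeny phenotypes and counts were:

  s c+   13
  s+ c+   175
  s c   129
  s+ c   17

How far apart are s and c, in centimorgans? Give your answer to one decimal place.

9.0 centimorgans

The recombinant classes are s+ c and s c+: 17 + 13 = 30.
Recombination frequency = 30/334 = 0.0898 ≈ 9.0%, i.e. 9.0 centimorgans.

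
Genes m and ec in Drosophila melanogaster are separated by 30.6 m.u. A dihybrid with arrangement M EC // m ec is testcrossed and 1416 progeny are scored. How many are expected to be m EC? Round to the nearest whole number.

A map distance of 30.6 m.u. corresponds to a recombination frequency of 0.306.
The F1 is M EC / m ec, so m EC is a recombinant gamete class with expected frequency r/2 = 0.306/2 = 0.1530.
Expected number = 0.1530 × 1416 = 216.65 ≈ 217.

217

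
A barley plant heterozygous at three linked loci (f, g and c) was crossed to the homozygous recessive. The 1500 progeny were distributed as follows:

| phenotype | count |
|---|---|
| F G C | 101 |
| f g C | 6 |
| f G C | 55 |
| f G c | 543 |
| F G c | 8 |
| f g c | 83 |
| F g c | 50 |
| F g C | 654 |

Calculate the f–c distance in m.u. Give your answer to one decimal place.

The two most frequent reciprocal classes, f G c and F g C, are the parental types, so the F1 was f G c / F g C.
The two rarest classes, F G c and f g C, are the double crossovers. Comparing them with the parentals, only the f allele has switched, so f is the middle locus and the order is g – f – c.
Crossovers in the f–c interval produce the single-crossover classes f G C and F g c (55 + 50 = 105) plus the double crossovers (14).
RF(f–c) = (105 + 14) / 1500 = 119/1500 = 0.0793 → 7.9 m.u.

7.9 m.u.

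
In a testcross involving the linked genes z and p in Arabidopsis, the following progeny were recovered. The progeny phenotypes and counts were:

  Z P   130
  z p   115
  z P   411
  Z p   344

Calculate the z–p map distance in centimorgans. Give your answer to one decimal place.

24.5 centimorgans

The two most frequent classes, Z p (344) and z P (411), are the parental types, so the F1 was Z p / z P.
The recombinant classes are Z P and z p: 130 + 115 = 245.
Recombination frequency = 245/1000 = 0.2450 ≈ 24.5%, i.e. 24.5 centimorgans.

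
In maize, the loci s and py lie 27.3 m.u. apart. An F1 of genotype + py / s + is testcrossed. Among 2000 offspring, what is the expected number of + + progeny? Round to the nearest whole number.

273

A map distance of 27.3 m.u. corresponds to a recombination frequency of 0.273.
The F1 is + py / s +, so + + is a recombinant gamete class with expected frequency r/2 = 0.273/2 = 0.1365.
Expected number = 0.1365 × 2000 = 273.00 ≈ 273.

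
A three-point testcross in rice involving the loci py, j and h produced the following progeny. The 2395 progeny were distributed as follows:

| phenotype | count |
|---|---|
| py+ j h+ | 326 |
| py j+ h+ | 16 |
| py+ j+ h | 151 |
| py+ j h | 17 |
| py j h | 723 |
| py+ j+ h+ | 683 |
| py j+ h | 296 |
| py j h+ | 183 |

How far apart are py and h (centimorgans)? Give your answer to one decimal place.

The two most frequent reciprocal classes, py+ j+ h+ and py j h, are the parental types, so the F1 was py+ j+ h+ / py j h.
The two rarest classes, py j+ h+ and py+ j h, are the double crossovers. Comparing them with the parentals, only the py allele has switched, so py is the middle locus and the order is h – py – j.
Crossovers in the h–py interval produce the single-crossover classes py+ j+ h and py j h+ (151 + 183 = 334) plus the double crossovers (33).
RF(h–py) = (334 + 33) / 2395 = 367/2395 = 0.1532 → 15.3 centimorgans.

15.3 centimorgans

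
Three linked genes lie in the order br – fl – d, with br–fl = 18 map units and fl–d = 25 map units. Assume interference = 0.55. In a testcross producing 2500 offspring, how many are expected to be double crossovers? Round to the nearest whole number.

Map distances give recombination frequencies of 0.180 and 0.250 for the two intervals.
With interference 0.55 (so coincidence = 0.45), expected double-crossover frequency = 0.180 × 0.250 × 0.45 = 0.02025.
Expected number = 0.02025 × 2500 = 50.62 ≈ 51.

51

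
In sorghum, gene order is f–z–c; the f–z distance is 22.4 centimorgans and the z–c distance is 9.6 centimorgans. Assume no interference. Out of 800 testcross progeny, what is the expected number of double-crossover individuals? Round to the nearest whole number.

Map distances give recombination frequencies of 0.224 and 0.096 for the two intervals.
With no interference, expected double-crossover frequency = 0.224 × 0.096 = 0.02150.
Expected number = 0.02150 × 800 = 17.20 ≈ 17.

17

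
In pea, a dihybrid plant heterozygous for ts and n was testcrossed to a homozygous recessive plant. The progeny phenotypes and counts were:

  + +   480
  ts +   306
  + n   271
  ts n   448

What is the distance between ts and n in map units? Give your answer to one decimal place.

The two most frequent classes, + + (480) and ts n (448), are the parental types, so the F1 was + + / ts n.
The recombinant classes are + n and ts +: 271 + 306 = 577.
Recombination frequency = 577/1505 = 0.3834 ≈ 38.3%, i.e. 38.3 map units.

38.3 map units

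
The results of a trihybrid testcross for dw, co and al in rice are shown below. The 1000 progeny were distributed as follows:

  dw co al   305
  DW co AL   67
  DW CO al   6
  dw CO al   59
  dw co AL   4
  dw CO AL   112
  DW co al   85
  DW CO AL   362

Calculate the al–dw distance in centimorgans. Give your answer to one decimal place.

20.7 centimorgans

The two most frequent reciprocal classes, dw co al and DW CO AL, are the parental types, so the F1 was dw co al / DW CO AL.
The two rarest classes, dw co AL and DW CO al, are the double crossovers. Comparing them with the parentals, only the al allele has switched, so al is the middle locus and the order is co – al – dw.
Crossovers in the al–dw interval produce the single-crossover classes DW co al and dw CO AL (85 + 112 = 197) plus the double crossovers (10).
RF(al–dw) = (197 + 10) / 1000 = 207/1000 = 0.2070 → 20.7 centimorgans.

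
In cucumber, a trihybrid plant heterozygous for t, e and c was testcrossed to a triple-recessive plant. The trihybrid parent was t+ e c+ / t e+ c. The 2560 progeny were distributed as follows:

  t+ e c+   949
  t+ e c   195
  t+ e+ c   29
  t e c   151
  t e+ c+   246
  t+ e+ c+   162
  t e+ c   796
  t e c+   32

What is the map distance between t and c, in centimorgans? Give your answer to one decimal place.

19.6 centimorgans

The two rarest classes, t e c+ and t+ e+ c, are the double crossovers. Comparing them with the parentals, only the t allele has switched, so t is the middle locus and the order is c – t – e.
Crossovers in the c–t interval produce the single-crossover classes t+ e c and t e+ c+ (195 + 246 = 441) plus the double crossovers (61).
RF(c–t) = (441 + 61) / 2560 = 502/2560 = 0.1961 → 19.6 centimorgans.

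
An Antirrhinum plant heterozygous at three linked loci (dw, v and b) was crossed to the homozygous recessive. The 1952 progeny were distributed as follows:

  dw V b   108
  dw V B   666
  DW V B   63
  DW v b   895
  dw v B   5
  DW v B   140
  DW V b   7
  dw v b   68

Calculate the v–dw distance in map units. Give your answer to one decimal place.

7.3 map units

The two most frequent reciprocal classes, dw V B and DW v b, are the parental types, so the F1 was dw V B / DW v b.
The two rarest classes, dw v B and DW V b, are the double crossovers. Comparing them with the parentals, only the v allele has switched, so v is the middle locus and the order is b – v – dw.
Crossovers in the v–dw interval produce the single-crossover classes DW V B and dw v b (63 + 68 = 131) plus the double crossovers (12).
RF(v–dw) = (131 + 12) / 1952 = 143/1952 = 0.0733 → 7.3 map units.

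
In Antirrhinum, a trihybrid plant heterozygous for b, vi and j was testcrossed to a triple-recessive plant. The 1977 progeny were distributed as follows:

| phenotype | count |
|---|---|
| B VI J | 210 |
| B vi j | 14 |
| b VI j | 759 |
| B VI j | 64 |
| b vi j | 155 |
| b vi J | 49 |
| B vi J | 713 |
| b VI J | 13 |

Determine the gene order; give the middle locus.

The two most frequent reciprocal classes, B vi J and b VI j, are the parental types, so the F1 was B vi J / b VI j.
The two rarest classes, B vi j and b VI J, are the double crossovers. Comparing them with the parentals, only the j allele has switched, so j is the middle locus and the order is vi – j – b.

j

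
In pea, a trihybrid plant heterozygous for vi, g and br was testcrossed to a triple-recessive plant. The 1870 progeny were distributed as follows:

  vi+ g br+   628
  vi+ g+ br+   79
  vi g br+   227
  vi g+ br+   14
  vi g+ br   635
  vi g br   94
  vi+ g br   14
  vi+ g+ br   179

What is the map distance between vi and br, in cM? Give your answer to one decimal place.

23.2 cM

The two most frequent reciprocal classes, vi g+ br and vi+ g br+, are the parental types, so the F1 was vi g+ br / vi+ g br+.
The two rarest classes, vi g+ br+ and vi+ g br, are the double crossovers. Comparing them with the parentals, only the br allele has switched, so br is the middle locus and the order is vi – br – g.
Crossovers in the vi–br interval produce the single-crossover classes vi+ g+ br and vi g br+ (179 + 227 = 406) plus the double crossovers (28).
RF(vi–br) = (406 + 28) / 1870 = 434/1870 = 0.2321 → 23.2 cM.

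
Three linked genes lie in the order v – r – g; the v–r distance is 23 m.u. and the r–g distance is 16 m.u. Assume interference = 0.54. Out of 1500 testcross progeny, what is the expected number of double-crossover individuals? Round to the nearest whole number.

Map distances give recombination frequencies of 0.230 and 0.160 for the two intervals.
With interference 0.54 (so coincidence = 0.46), expected double-crossover frequency = 0.230 × 0.160 × 0.46 = 0.01693.
Expected number = 0.01693 × 1500 = 25.39 ≈ 25.

25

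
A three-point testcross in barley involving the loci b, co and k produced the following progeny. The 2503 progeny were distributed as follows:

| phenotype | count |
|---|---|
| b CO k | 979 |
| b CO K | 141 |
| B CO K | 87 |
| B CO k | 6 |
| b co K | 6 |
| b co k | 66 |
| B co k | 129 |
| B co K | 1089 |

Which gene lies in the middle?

b

The two most frequent reciprocal classes, b CO k and B co K, are the parental types, so the F1 was b CO k / B co K.
The two rarest classes, B CO k and b co K, are the double crossovers. Comparing them with the parentals, only the b allele has switched, so b is the middle locus and the order is co – b – k.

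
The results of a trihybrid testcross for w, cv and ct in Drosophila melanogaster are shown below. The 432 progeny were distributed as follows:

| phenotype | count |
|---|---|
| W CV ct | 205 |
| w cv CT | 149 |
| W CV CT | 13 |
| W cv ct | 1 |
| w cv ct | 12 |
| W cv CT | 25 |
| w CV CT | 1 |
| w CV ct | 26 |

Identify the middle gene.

cv

The two most frequent reciprocal classes, w cv CT and W CV ct, are the parental types, so the F1 was w cv CT / W CV ct.
The two rarest classes, w CV CT and W cv ct, are the double crossovers. Comparing them with the parentals, only the cv allele has switched, so cv is the middle locus and the order is w – cv – ct.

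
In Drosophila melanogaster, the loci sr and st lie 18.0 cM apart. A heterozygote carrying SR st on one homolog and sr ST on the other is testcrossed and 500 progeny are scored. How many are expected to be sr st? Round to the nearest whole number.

45

A map distance of 18.0 cM corresponds to a recombination frequency of 0.180.
The F1 is SR st / sr ST, so sr st is a recombinant gamete class with expected frequency r/2 = 0.180/2 = 0.0900.
Expected number = 0.0900 × 500 = 45.00 ≈ 45.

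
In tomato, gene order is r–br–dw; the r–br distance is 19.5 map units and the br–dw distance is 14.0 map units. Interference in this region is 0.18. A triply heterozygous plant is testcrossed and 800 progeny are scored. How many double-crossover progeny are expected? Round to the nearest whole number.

18

Map distances give recombination frequencies of 0.195 and 0.140 for the two intervals.
With interference 0.18 (so coincidence = 0.82), expected double-crossover frequency = 0.195 × 0.140 × 0.82 = 0.02239.
Expected number = 0.02239 × 800 = 17.91 ≈ 18.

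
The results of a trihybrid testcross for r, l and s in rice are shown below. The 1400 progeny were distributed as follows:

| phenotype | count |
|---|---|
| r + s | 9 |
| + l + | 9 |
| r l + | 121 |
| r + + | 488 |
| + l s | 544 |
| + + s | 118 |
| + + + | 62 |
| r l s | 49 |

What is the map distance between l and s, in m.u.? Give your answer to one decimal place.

The two most frequent reciprocal classes, r + + and + l s, are the parental types, so the F1 was r + + / + l s.
The two rarest classes, r + s and + l +, are the double crossovers. Comparing them with the parentals, only the s allele has switched, so s is the middle locus and the order is r – s – l.
Crossovers in the s–l interval produce the single-crossover classes r l + and + + s (121 + 118 = 239) plus the double crossovers (18).
RF(s–l) = (239 + 18) / 1400 = 257/1400 = 0.1836 → 18.4 m.u.

18.4 m.u.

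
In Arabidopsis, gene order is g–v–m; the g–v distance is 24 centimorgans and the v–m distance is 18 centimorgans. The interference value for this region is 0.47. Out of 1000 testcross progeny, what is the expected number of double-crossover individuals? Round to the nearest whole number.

23

Map distances give recombination frequencies of 0.240 and 0.180 for the two intervals.
With interference 0.47 (so coincidence = 0.53), expected double-crossover frequency = 0.240 × 0.180 × 0.53 = 0.02290.
Expected number = 0.02290 × 1000 = 22.90 ≈ 23.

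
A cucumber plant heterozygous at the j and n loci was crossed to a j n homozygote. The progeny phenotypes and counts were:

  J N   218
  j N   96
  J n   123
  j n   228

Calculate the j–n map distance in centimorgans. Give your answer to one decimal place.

32.9 centimorgans

The two most frequent classes, J N (218) and j n (228), are the parental types, so the F1 was J N / j n.
The recombinant classes are J n and j N: 123 + 96 = 219.
Recombination frequency = 219/665 = 0.3293 ≈ 32.9%, i.e. 32.9 centimorgans.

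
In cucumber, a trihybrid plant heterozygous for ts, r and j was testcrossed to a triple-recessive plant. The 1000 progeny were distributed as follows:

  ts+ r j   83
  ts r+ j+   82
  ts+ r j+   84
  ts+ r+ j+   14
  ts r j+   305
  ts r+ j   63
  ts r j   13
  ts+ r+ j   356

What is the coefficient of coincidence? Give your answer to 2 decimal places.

0.81

The two most frequent reciprocal classes, ts r j+ and ts+ r+ j, are the parental types, so the F1 was ts r j+ / ts+ r+ j.
The two rarest classes, ts r j and ts+ r+ j+, are the double crossovers. Comparing them with the parentals, only the j allele has switched, so j is the middle locus and the order is ts – j – r.
ts–j: (147 + 27)/1000 = 0.1740; j–r: (165 + 27)/1000 = 0.1920.
Expected DCO frequency = 0.1740 × 0.1920 ≈ 0.03341; observed = 27/1000 ≈ 0.02700.
Coefficient of coincidence = 0.02700/0.03341 ≈ 0.81.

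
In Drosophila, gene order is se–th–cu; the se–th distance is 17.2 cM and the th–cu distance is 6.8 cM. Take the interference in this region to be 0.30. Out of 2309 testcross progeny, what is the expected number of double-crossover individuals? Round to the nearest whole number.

19

Map distances give recombination frequencies of 0.172 and 0.068 for the two intervals.
With interference 0.30 (so coincidence = 0.70), expected double-crossover frequency = 0.172 × 0.068 × 0.70 = 0.00819.
Expected number = 0.00819 × 2309 = 18.90 ≈ 19.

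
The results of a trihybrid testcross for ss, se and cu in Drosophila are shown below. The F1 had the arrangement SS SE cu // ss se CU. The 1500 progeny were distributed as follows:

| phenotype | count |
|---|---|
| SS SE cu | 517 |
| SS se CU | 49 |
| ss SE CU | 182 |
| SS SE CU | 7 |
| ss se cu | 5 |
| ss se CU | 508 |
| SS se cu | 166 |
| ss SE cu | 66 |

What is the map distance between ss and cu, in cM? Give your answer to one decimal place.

The two rarest classes, SS SE CU and ss se cu, are the double crossovers. Comparing them with the parentals, only the cu allele has switched, so cu is the middle locus and the order is se – cu – ss.
Crossovers in the cu–ss interval produce the single-crossover classes ss SE cu and SS se CU (66 + 49 = 115) plus the double crossovers (12).
RF(cu–ss) = (115 + 12) / 1500 = 127/1500 = 0.0847 → 8.5 cM.

8.5 cM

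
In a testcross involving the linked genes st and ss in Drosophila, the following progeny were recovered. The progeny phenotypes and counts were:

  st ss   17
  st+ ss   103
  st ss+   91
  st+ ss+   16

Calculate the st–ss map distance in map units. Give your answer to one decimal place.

The two most frequent classes, st+ ss (103) and st ss+ (91), are the parental types, so the F1 was st+ ss / st ss+.
The recombinant classes are st+ ss+ and st ss: 16 + 17 = 33.
Recombination frequency = 33/227 = 0.1454 ≈ 14.5%, i.e. 14.5 map units.

14.5 map units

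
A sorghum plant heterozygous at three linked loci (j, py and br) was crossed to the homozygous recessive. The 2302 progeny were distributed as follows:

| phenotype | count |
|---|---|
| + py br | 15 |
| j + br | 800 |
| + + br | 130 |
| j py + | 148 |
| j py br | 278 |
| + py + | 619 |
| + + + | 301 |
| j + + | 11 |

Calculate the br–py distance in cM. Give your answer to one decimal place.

26.3 cM

The two most frequent reciprocal classes, j + br and + py +, are the parental types, so the F1 was j + br / + py +.
The two rarest classes, j + + and + py br, are the double crossovers. Comparing them with the parentals, only the br allele has switched, so br is the middle locus and the order is py – br – j.
Crossovers in the py–br interval produce the single-crossover classes j py br and + + + (278 + 301 = 579) plus the double crossovers (26).
RF(py–br) = (579 + 26) / 2302 = 605/2302 = 0.2628 → 26.3 cM.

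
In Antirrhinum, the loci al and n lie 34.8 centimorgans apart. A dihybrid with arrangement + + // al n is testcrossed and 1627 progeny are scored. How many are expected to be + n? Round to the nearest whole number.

A map distance of 34.8 centimorgans corresponds to a recombination frequency of 0.348.
The F1 is + + / al n, so + n is a recombinant gamete class with expected frequency r/2 = 0.348/2 = 0.1740.
Expected number = 0.1740 × 1627 = 283.10 ≈ 283.

283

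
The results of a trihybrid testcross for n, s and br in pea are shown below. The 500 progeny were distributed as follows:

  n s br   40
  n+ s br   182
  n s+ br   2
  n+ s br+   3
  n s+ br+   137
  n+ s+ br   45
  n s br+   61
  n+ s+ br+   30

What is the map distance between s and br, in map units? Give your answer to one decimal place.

The two most frequent reciprocal classes, n s+ br+ and n+ s br, are the parental types, so the F1 was n s+ br+ / n+ s br.
The two rarest classes, n s+ br and n+ s br+, are the double crossovers. Comparing them with the parentals, only the br allele has switched, so br is the middle locus and the order is s – br – n.
Crossovers in the s–br interval produce the single-crossover classes n s br+ and n+ s+ br (61 + 45 = 106) plus the double crossovers (5).
RF(s–br) = (106 + 5) / 500 = 111/500 = 0.2220 → 22.2 map units.

22.2 map units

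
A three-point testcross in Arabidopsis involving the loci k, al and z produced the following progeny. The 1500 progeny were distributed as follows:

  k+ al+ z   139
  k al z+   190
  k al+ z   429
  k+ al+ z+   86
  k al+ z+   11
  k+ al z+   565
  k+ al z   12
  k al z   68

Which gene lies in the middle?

z

The two most frequent reciprocal classes, k al+ z and k+ al z+, are the parental types, so the F1 was k al+ z / k+ al z+.
The two rarest classes, k al+ z+ and k+ al z, are the double crossovers. Comparing them with the parentals, only the z allele has switched, so z is the middle locus and the order is al – z – k.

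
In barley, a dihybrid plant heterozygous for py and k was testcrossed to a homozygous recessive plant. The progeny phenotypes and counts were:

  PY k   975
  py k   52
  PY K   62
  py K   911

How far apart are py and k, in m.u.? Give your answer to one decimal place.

5.7 m.u.

The two most frequent classes, PY k (975) and py K (911), are the parental types, so the F1 was PY k / py K.
The recombinant classes are PY K and py k: 62 + 52 = 114.
Recombination frequency = 114/2000 = 0.0570 ≈ 5.7%, i.e. 5.7 m.u.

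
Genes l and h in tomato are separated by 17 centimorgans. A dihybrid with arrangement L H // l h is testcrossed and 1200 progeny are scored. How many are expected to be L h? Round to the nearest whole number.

A map distance of 17 centimorgans corresponds to a recombination frequency of 0.170.
The F1 is L H / l h, so L h is a recombinant gamete class with expected frequency r/2 = 0.170/2 = 0.0850.
Expected number = 0.0850 × 1200 = 102.00 ≈ 102.

102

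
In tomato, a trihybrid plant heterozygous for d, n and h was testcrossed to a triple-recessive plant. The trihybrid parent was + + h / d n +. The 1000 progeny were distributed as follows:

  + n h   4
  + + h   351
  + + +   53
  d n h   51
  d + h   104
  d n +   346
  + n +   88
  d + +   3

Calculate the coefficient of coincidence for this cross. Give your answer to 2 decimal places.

The two rarest classes, + n h and d + +, are the double crossovers. Comparing them with the parentals, only the n allele has switched, so n is the middle locus and the order is d – n – h.
d–n: (192 + 7)/1000 = 0.1990; n–h: (104 + 7)/1000 = 0.1110.
Expected DCO frequency = 0.1990 × 0.1110 ≈ 0.02209; observed = 7/1000 ≈ 0.00700.
Coefficient of coincidence = 0.00700/0.02209 ≈ 0.32.

0.32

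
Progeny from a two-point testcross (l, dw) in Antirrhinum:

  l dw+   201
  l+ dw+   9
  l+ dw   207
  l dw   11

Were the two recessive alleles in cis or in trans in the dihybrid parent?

The two most frequent classes are l+ dw (207) and l dw+ (201); these are the parental (non-recombinant) types.
So the F1 carried l+ dw on one chromosome and l dw+ on the other — the recessive alleles are on opposite chromosomes (trans / repulsion).

trans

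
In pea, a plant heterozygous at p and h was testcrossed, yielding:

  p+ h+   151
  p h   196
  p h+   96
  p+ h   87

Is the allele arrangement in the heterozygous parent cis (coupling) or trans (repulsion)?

The two most frequent classes are p+ h+ (151) and p h (196); these are the parental (non-recombinant) types.
So the F1 carried p+ h+ on one chromosome and p h on the other — the recessive alleles are on the same chromosome (cis / coupling).

cis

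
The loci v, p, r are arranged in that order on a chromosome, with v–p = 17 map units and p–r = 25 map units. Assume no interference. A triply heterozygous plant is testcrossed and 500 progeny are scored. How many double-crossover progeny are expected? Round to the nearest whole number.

21

Map distances give recombination frequencies of 0.170 and 0.250 for the two intervals.
With no interference, expected double-crossover frequency = 0.170 × 0.250 = 0.04250.
Expected number = 0.04250 × 500 = 21.25 ≈ 21.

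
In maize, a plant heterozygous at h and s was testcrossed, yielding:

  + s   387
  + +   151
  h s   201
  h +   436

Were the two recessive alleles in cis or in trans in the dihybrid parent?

The two most frequent classes are + s (387) and h + (436); these are the parental (non-recombinant) types.
So the F1 carried + s on one chromosome and h + on the other — the recessive alleles are on opposite chromosomes (trans / repulsion).

trans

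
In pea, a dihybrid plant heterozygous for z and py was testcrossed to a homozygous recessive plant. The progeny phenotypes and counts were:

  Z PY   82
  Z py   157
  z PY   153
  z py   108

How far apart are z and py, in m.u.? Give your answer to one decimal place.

The two most frequent classes, Z py (157) and z PY (153), are the parental types, so the F1 was Z py / z PY.
The recombinant classes are Z PY and z py: 82 + 108 = 190.
Recombination frequency = 190/500 = 0.3800 ≈ 38.0%, i.e. 38.0 m.u.

38.0 m.u.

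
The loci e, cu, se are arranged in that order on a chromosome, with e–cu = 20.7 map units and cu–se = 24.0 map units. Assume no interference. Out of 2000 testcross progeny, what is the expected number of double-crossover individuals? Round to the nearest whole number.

Map distances give recombination frequencies of 0.207 and 0.240 for the two intervals.
With no interference, expected double-crossover frequency = 0.207 × 0.240 = 0.04968.
Expected number = 0.04968 × 2000 = 99.36 ≈ 99.

99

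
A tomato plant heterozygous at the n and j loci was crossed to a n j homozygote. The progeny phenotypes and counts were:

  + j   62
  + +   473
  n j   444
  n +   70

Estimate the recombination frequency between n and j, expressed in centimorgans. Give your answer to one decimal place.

12.6 centimorgans

The two most frequent classes, + + (473) and n j (444), are the parental types, so the F1 was + + / n j.
The recombinant classes are + j and n +: 62 + 70 = 132.
Recombination frequency = 132/1049 = 0.1258 ≈ 12.6%, i.e. 12.6 centimorgans.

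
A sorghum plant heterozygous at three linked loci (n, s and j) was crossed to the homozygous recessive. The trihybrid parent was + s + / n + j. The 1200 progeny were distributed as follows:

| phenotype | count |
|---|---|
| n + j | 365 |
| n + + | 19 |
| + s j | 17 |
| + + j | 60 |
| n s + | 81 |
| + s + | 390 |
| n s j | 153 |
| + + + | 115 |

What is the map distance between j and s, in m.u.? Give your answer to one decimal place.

The two rarest classes, + s j and n + +, are the double crossovers. Comparing them with the parentals, only the j allele has switched, so j is the middle locus and the order is s – j – n.
Crossovers in the s–j interval produce the single-crossover classes + + + and n s j (115 + 153 = 268) plus the double crossovers (36).
RF(s–j) = (268 + 36) / 1200 = 304/1200 = 0.2533 → 25.3 m.u.

25.3 m.u.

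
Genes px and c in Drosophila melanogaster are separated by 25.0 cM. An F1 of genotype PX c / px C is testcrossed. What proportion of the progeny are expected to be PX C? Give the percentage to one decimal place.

12.5%

A map distance of 25.0 cM corresponds to a recombination frequency of 0.250.
The F1 is PX c / px C, so PX C is a recombinant gamete class with expected frequency r/2 = 0.250/2 = 0.1250.
That is 0.1250 = 12.5% of the progeny.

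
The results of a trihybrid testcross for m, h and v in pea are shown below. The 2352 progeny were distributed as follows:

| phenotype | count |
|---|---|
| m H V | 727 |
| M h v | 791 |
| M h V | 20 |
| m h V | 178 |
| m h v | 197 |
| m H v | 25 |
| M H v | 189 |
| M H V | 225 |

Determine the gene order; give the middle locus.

The two most frequent reciprocal classes, m H V and M h v, are the parental types, so the F1 was m H V / M h v.
The two rarest classes, m H v and M h V, are the double crossovers. Comparing them with the parentals, only the v allele has switched, so v is the middle locus and the order is h – v – m.

v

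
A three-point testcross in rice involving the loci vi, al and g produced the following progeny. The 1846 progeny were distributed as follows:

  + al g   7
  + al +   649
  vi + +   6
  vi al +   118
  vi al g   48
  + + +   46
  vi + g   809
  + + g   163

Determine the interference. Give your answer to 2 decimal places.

0.24

The two most frequent reciprocal classes, + al + and vi + g, are the parental types, so the F1 was + al + / vi + g.
The two rarest classes, + al g and vi + +, are the double crossovers. Comparing them with the parentals, only the g allele has switched, so g is the middle locus and the order is vi – g – al.
vi–g: (281 + 13)/1846 = 0.1593; g–al: (94 + 13)/1846 = 0.0580.
Expected DCO frequency = 0.1593 × 0.0580 ≈ 0.00924; observed = 13/1846 ≈ 0.00704.
Coefficient of coincidence = 0.00704/0.00924 ≈ 0.76; interference = 1 − 0.76 = 0.24.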